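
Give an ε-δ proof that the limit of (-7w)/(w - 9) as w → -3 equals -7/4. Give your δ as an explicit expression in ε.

Suppose ε > 0. We want δ > 0 with 0 < |w + 3| < δ ⇒ |(-7w)/(w - 9) + 7/4| < ε.
Combining over a common denominator, (-7w)/(w - 9) + 7/4 = [(-7w)·(-12) − 21·(w - 9)] / [(-12)·(w - 9)] = 63(w + 3) / ((-12)(w - 9)).
So |(-7w)/(w - 9) + 7/4| = 63|w + 3| / (12·|w − 9|).
Require δ ≤ 6, so |w − 9| ≥ |-12| − |w + 3| > 12 − 6 = 6.
Hence |(-7w)/(w - 9) + 7/4| < 63|w + 3|/(12·6) = (7/8)|w + 3|, which is < ε once |w + 3| < (8/7)ε.
Take δ = min(6, (8/7)ε). Then 0 < |w + 3| < δ forces both bounds, so |(-7w)/(w - 9) + 7/4| < ε.

δ = min(6, (8/7)ε)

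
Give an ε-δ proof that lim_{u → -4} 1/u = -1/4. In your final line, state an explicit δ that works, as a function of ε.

δ = min(2, 8ε)

Fix ε > 0. We seek δ > 0 such that 0 < |u + 4| < δ implies |1/u + 1/4| < ε.
|1/u + 1/4| = |-4 − u|/(4·|u|) = |u + 4|/(4|u|).
Require δ ≤ 2 so that |u| > 4 − 2 = 2, hence 4|u| > 8.
Then |1/u + 1/4| < |u + 4|/8, which is < ε when |u + 4| < 8ε.
Take δ = min(2, 8ε). Then 0 < |u + 4| < δ gives both |u + 4| < 2 and |u + 4| < 8ε, so |1/u + 1/4| < ε.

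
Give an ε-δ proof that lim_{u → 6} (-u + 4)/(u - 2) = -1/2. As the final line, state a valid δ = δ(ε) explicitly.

δ = min(2, 4ε)

Fix ε > 0. We want δ > 0 with 0 < |u − 6| < δ ⇒ |(-u + 4)/(u - 2) + 1/2| < ε.
Combining over a common denominator, (-u + 4)/(u - 2) + 1/2 = [(-u + 4)·4 − (-2)·(u - 2)] / [4·(u - 2)] = -2(u − 6) / (4(u - 2)).
So |(-u + 4)/(u - 2) + 1/2| = 2|u − 6| / (4·|u − 2|).
Require δ ≤ 2, so |u − 2| ≥ |4| − |u − 6| > 4 − 2 = 2.
Hence |(-u + 4)/(u - 2) + 1/2| < 2|u − 6|/(4·2) = (1/4)|u − 6|, which is < ε once |u − 6| < 4ε.
Take δ = min(2, 4ε). Then 0 < |u − 6| < δ forces both bounds, so |(-u + 4)/(u - 2) + 1/2| < ε.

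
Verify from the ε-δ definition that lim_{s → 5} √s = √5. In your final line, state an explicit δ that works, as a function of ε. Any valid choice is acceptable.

δ = min(5, √5·ε)

Let ε > 0. We want δ > 0 such that 0 < |s − 5| < δ implies |√s − √5| < ε.
Multiplying by the conjugate, |√s − √5| = |s − 5|/(√s + √5).
Restrict δ ≤ 5 so that |s − 5| < 5 forces s > 0, and then √s + √5 > √5.
Hence |√s − √5| < |s − 5|/√5, which is < ε once |s − 5| < √5·ε.
Take δ = min(5, √5·ε). If 0 < |s − 5| < δ then s > 0 and |√s − √5| < |s − 5|/√5 < ε.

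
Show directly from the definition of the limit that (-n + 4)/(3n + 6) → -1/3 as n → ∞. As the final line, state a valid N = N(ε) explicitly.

Let ε > 0 be given. For n ≥ 1, |(-n + 4)/(3n + 6) + 1/3| = |18|/(3(3n + 6)) = 18/(3(3n + 6)).
Since 3n + 6 ≥ 3n for n ≥ 1, this is ≤ 18/(3·3n) = 2/n.
So |(-n + 4)/(3n + 6) + 1/3| < ε whenever n > 2/ε.
Take N = 2/ε. If n > N then |(-n + 4)/(3n + 6) + 1/3| ≤ 2/n < ε.

N = 2/ε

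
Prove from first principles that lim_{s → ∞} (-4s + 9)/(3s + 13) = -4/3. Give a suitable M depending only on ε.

M = (79/9)/ε

Fix ε > 0. We seek M > 0 such that s > M implies |(-4s + 9)/(3s + 13) + 4/3| < ε.
(-4s + 9)/(3s + 13) + 4/3 = (3(-4s + 9) − (-4)(3s + 13)) / (3(3s + 13)) = 79/(3(3s + 13)).
For s > 0 we have 3s + 13 > 3s, so |(-4s + 9)/(3s + 13) + 4/3| = 79/(3(3s + 13)) < 79/(3·3s) = (79/9)/s.
Thus |(-4s + 9)/(3s + 13) + 4/3| < ε whenever s > (79/9)/ε.
Take M = (79/9)/ε. If s > M then |(-4s + 9)/(3s + 13) + 4/3| < (79/9)/s < ε.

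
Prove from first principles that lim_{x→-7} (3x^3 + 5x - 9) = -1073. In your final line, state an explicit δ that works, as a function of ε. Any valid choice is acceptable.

Suppose ε > 0. We want δ > 0 such that 0 < |x + 7| < δ implies |(3x^3 + 5x - 9) + 1073| < ε.
(3x^3 + 5x - 9) + 1073 = 3x^3 + 5x + 1064 = (x + 7)(3x^2 - 21x + 152).
So |(3x^3 + 5x - 9) + 1073| = |x + 7|·|3x^2 - 21x + 152|.
Assume first that |x + 7| < 1, so |x| < 8. Then |3x^2 - 21x + 152| ≤ 3·8^2 + 21·8 + 152 = 512.
Hence |(3x^3 + 5x - 9) + 1073| ≤ 512|x + 7| < ε provided |x + 7| < ε/512.
Choosing δ = min(1, ε/512) ensures both conditions, hence |(3x^3 + 5x - 9) + 1073| < ε.

δ = min(1, ε/512)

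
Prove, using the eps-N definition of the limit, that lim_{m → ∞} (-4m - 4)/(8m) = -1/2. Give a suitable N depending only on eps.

N = (1/2)/eps

Suppose eps > 0. For m ≥ 1, |(-4m - 4)/(8m) + 1/2| = |-32|/(8(8m)) = 32/(8(8m)).
Since 8m ≥ 8m for m ≥ 1, this is ≤ 32/(8·8m) = (1/2)/m.
So |(-4m - 4)/(8m) + 1/2| < eps whenever m > (1/2)/eps.
Take N = (1/2)/eps. If m > N then |(-4m - 4)/(8m) + 1/2| ≤ (1/2)/m < eps.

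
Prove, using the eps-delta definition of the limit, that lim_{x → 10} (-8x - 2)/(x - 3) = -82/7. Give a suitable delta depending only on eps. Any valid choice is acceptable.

Let eps > 0 be given. We want delta > 0 with 0 < |x − 10| < delta ⇒ |(-8x - 2)/(x - 3) + 82/7| < eps.
Combining over a common denominator, (-8x - 2)/(x - 3) + 82/7 = [(-8x - 2)·7 − (-82)·(x - 3)] / [7·(x - 3)] = 26(x − 10) / (7(x - 3)).
So |(-8x - 2)/(x - 3) + 82/7| = 26|x − 10| / (7·|x − 3|).
Restrict delta ≤ 7/2. Then |x − 10| < 7/2 gives |x − 3| = |(x − 10) + 7| ≥ 7 − 7/2 = 7/2.
Hence |(-8x - 2)/(x - 3) + 82/7| < 26|x − 10|/(7·(7/2)) = (52/49)|x − 10|, which is < eps once |x − 10| < (49/52)eps.
Take delta = min(7/2, (49/52)eps). Then 0 < |x − 10| < delta forces both bounds, so |(-8x - 2)/(x - 3) + 82/7| < eps.

delta = min(7/2, (49/52)eps)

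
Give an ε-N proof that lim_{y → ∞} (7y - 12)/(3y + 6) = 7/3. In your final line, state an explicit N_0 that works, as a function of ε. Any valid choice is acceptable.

N_0 = (26/3)/ε

Let ε > 0 be given. We seek N_0 > 0 such that y > N_0 implies |(7y - 12)/(3y + 6) − (7/3)| < ε.
(7y - 12)/(3y + 6) − (7/3) = (3(7y - 12) − 7(3y + 6)) / (3(3y + 6)) = -78/(3(3y + 6)).
For y > 0 we have 3y + 6 > 3y, so |(7y - 12)/(3y + 6) − (7/3)| = 78/(3(3y + 6)) < 78/(3·3y) = (26/3)/y.
Thus |(7y - 12)/(3y + 6) − (7/3)| < ε whenever y > (26/3)/ε.
Take N_0 = (26/3)/ε. If y > N_0 then |(7y - 12)/(3y + 6) − (7/3)| < (26/3)/y < ε.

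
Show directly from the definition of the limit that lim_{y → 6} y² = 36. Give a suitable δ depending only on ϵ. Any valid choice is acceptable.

Fix ϵ > 0. We seek δ > 0 with 0 < |y − 6| < δ ⇒ |y² − 36| < ϵ.
Factor: y² − 36 = (y − 6)(y + 6), so |y² − 36| = |y − 6|·|y + 6|.
Restrict δ ≤ 1. Then |y − 6| < 1 gives |y| < 7, so by the triangle inequality |y + 6| ≤ 7 + 6 = 13.
Hence |y² − 36| ≤ 13|y − 6|, which is < ϵ once |y − 6| < ϵ/13.
Take δ = min(1, ϵ/13). If 0 < |y − 6| < δ then both bounds hold and |y² − 36| ≤ 13|y − 6| < 13·(ϵ/13) = ϵ.

δ = min(1, ϵ/13)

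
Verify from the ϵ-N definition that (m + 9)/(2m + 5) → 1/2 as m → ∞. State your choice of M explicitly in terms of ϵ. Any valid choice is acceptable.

Fix ϵ > 0. For m ≥ 1, |(m + 9)/(2m + 5) − (1/2)| = |13|/(2(2m + 5)) = 13/(2(2m + 5)).
Since 2m + 5 ≥ 2m for m ≥ 1, this is ≤ 13/(2·2m) = (13/4)/m.
So |(m + 9)/(2m + 5) − (1/2)| < ϵ whenever m > (13/4)/ϵ.
Take M = (13/4)/ϵ. If m > M then |(m + 9)/(2m + 5) − (1/2)| ≤ (13/4)/m < ϵ.

M = (13/4)/ϵ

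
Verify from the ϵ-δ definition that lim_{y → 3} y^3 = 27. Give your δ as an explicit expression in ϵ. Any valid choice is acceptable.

Let ϵ > 0. We seek δ > 0 with 0 < |y − 3| < δ ⇒ |y^3 − 27| < ϵ.
Factor: y^3 − 27 = (y − 3)(y^2 + 3y + 9), so |y^3 − 27| = |y − 3|·|y^2 + 3y + 9|.
Restrict δ ≤ 1. Then |y − 3| < 1 gives |y| < 4, so by the triangle inequality |y^2 + 3y + 9| ≤ 4^2 + 3·4 + 9 = 37.
Hence |y^3 − 27| ≤ 37|y − 3|, which is < ϵ once |y − 3| < ϵ/37.
Take δ = min(1, ϵ/37). If 0 < |y − 3| < δ then both bounds hold and |y^3 − 27| ≤ 37|y − 3| < 37·(ϵ/37) = ϵ.

δ = min(1, ϵ/37)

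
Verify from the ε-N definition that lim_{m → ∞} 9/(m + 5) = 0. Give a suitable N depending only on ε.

N = 9/ε

Let ε > 0 be given. For m ≥ 1, |9/(m + 5) − 0| = 9/(m + 5) ≤ 9/m.
We need 9/m < ε, i.e. m > 9/ε.
Take N = 9/ε. If m > N then |9/(m + 5)| ≤ 9/m < ε.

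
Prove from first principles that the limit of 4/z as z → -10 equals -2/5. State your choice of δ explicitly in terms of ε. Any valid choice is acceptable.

δ = min(5, (25/2)ε)

Suppose ε > 0. We seek δ > 0 such that 0 < |z + 10| < δ implies |4/z + 2/5| < ε.
|4/z + 2/5| = 4·|-10 − z|/(10·|z|) = 4|z + 10|/(10|z|).
Require δ ≤ 5 so that |z| > 10 − 5 = 5, hence 10|z| > 50.
Then |4/z + 2/5| < 4|z + 10|/50, which is < ε when |z + 10| < (25/2)ε.
Take δ = min(5, (25/2)ε). Then 0 < |z + 10| < δ gives both |z + 10| < 5 and |z + 10| < (25/2)ε, so |4/z + 2/5| < ε.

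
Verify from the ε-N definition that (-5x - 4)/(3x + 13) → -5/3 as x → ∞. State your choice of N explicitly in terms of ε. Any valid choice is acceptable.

N = (53/9)/ε

Let ε > 0. We seek N > 0 such that x > N implies |(-5x - 4)/(3x + 13) + 5/3| < ε.
(-5x - 4)/(3x + 13) + 5/3 = (3(-5x - 4) − (-5)(3x + 13)) / (3(3x + 13)) = 53/(3(3x + 13)).
For x > 0 we have 3x + 13 > 3x, so |(-5x - 4)/(3x + 13) + 5/3| = 53/(3(3x + 13)) < 53/(3·3x) = (53/9)/x.
Thus |(-5x - 4)/(3x + 13) + 5/3| < ε whenever x > (53/9)/ε.
Take N = (53/9)/ε. If x > N then |(-5x - 4)/(3x + 13) + 5/3| < (53/9)/x < ε.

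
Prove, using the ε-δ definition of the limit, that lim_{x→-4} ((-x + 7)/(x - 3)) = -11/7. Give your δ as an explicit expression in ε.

Let ε > 0 be given. We want δ > 0 with 0 < |x + 4| < δ ⇒ |(-x + 7)/(x - 3) + 11/7| < ε.
Combining over a common denominator, (-x + 7)/(x - 3) + 11/7 = [(-x + 7)·(-7) − 11·(x - 3)] / [(-7)·(x - 3)] = -4(x + 4) / ((-7)(x - 3)).
So |(-x + 7)/(x - 3) + 11/7| = 4|x + 4| / (7·|x − 3|).
Restrict δ ≤ 7/2. Then |x + 4| < 7/2 gives |x − 3| = |(x + 4) + (-7)| ≥ 7 − 7/2 = 7/2.
Hence |(-x + 7)/(x - 3) + 11/7| < 4|x + 4|/(7·(7/2)) = (8/49)|x + 4|, which is < ε once |x + 4| < (49/8)ε.
Take δ = min(7/2, (49/8)ε). Then 0 < |x + 4| < δ forces both bounds, so |(-x + 7)/(x - 3) + 11/7| < ε.

δ = min(7/2, (49/8)ε)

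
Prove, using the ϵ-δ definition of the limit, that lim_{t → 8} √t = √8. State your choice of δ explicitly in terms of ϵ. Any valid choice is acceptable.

δ = min(8, √8·ϵ)

Fix ϵ > 0. We want δ > 0 such that 0 < |t − 8| < δ implies |√t − √8| < ϵ.
Rationalise: √t − √8 = (t − 8)/(√t + √8), so |√t − √8| = |t − 8|/(√t + √8).
Restrict δ ≤ 8 so that |t − 8| < 8 forces t > 0, and then √t + √8 > √8.
Hence |√t − √8| < |t − 8|/√8, which is < ϵ once |t − 8| < √8·ϵ.
Take δ = min(8, √8·ϵ). If 0 < |t − 8| < δ then t > 0 and |√t − √8| < |t − 8|/√8 < ϵ.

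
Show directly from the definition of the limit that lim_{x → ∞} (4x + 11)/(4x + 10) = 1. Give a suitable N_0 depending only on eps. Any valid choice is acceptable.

Let eps > 0. We seek N_0 > 0 such that x > N_0 implies |(4x + 11)/(4x + 10) − 1| < eps.
(4x + 11)/(4x + 10) − 1 = (4(4x + 11) − 4(4x + 10)) / (4(4x + 10)) = 4/(4(4x + 10)).
For x > 0 we have 4x + 10 > 4x, so |(4x + 11)/(4x + 10) − 1| = 4/(4(4x + 10)) < 4/(4·4x) = (1/4)/x.
Thus |(4x + 11)/(4x + 10) − 1| < eps whenever x > (1/4)/eps.
Take N_0 = (1/4)/eps. If x > N_0 then |(4x + 11)/(4x + 10) − 1| < (1/4)/x < eps.

N_0 = (1/4)/eps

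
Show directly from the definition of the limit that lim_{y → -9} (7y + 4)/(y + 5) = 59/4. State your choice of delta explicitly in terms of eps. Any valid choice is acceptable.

delta = min(2, (8/31)eps)

Fix eps > 0. We want delta > 0 with 0 < |y + 9| < delta ⇒ |(7y + 4)/(y + 5) − (59/4)| < eps.
Combining over a common denominator, (7y + 4)/(y + 5) − (59/4) = [(7y + 4)·(-4) − (-59)·(y + 5)] / [(-4)·(y + 5)] = 31(y + 9) / ((-4)(y + 5)).
So |(7y + 4)/(y + 5) − (59/4)| = 31|y + 9| / (4·|y + 5|).
Restrict delta ≤ 2. Then |y + 9| < 2 gives |y + 5| = |(y + 9) + (-4)| ≥ 4 − 2 = 2.
Hence |(7y + 4)/(y + 5) − (59/4)| < 31|y + 9|/(4·2) = (31/8)|y + 9|, which is < eps once |y + 9| < (8/31)eps.
Take delta = min(2, (8/31)eps). Then 0 < |y + 9| < delta forces both bounds, so |(7y + 4)/(y + 5) − (59/4)| < eps.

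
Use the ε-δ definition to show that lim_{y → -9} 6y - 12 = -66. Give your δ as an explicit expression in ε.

Let ε > 0. We need δ > 0 so that 0 < |y + 9| < δ implies |(6y - 12) + 66| < ε.
Since (6y - 12) + 66 = 6(y + 9), we have |(6y - 12) + 66| = 6|y + 9|.
So 6|y + 9| < ε exactly when |y + 9| < ε/6.
Choosing δ = ε/6 gives |(6y - 12) + 66| = 6|y + 9| < ε whenever |y + 9| < δ.

δ = ε/6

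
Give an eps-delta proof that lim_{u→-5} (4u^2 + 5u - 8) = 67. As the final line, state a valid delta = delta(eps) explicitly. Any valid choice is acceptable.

Suppose eps > 0. We want delta > 0 such that 0 < |u + 5| < delta implies |(4u^2 + 5u - 8) − 67| < eps.
(4u^2 + 5u - 8) − 67 = 4u^2 + 5u - 75 = (u + 5)(4u - 15).
So |(4u^2 + 5u - 8) − 67| = |u + 5|·|4u - 15|.
Require delta ≤ 1. Then |u + 5| < 1 gives |u| < 6, and by the triangle inequality |4u - 15| ≤ 4·6 + 15 = 39.
Hence |(4u^2 + 5u - 8) − 67| ≤ 39|u + 5| < eps provided |u + 5| < eps/39.
Choosing delta = min(1, eps/39) ensures both conditions, hence |(4u^2 + 5u - 8) − 67| < eps.

delta = min(1, eps/39)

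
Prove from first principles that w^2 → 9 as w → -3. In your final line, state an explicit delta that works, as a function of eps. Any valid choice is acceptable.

Let eps > 0 be given. We seek delta > 0 with 0 < |w + 3| < delta ⇒ |w^2 − 9| < eps.
Factor: w^2 − 9 = (w + 3)(w - 3), so |w^2 − 9| = |w + 3|·|w - 3|.
Restrict delta ≤ 1. Then |w + 3| < 1 gives |w| < 4, so by the triangle inequality |w - 3| ≤ 4 + 3 = 7.
Hence |w^2 − 9| ≤ 7|w + 3|, which is < eps once |w + 3| < eps/7.
Take delta = min(1, eps/7). If 0 < |w + 3| < delta then both bounds hold and |w^2 − 9| ≤ 7|w + 3| < 7·(eps/7) = eps.

delta = min(1, eps/7)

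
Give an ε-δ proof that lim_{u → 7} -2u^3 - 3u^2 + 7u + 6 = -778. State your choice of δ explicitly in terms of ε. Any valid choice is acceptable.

Fix ε > 0. We want δ > 0 such that 0 < |u − 7| < δ implies |(-2u^3 - 3u^2 + 7u + 6) + 778| < ε.
(-2u^3 - 3u^2 + 7u + 6) + 778 = -2u^3 - 3u^2 + 7u + 784 = (u − 7)(-2u^2 - 17u - 112).
So |(-2u^3 - 3u^2 + 7u + 6) + 778| = |u − 7|·|-2u^2 - 17u - 112|.
Assume first that |u − 7| < 1, so |u| < 8. Then |-2u^2 - 17u - 112| ≤ 2·8^2 + 17·8 + 112 = 376.
Hence |(-2u^3 - 3u^2 + 7u + 6) + 778| ≤ 376|u − 7| < ε provided |u − 7| < ε/376.
Take δ = min(1, ε/376). Then 0 < |u − 7| < δ gives both |u − 7| < 1 and |u − 7| < ε/376, so |(-2u^3 - 3u^2 + 7u + 6) + 778| < ε.

δ = min(1, ε/376)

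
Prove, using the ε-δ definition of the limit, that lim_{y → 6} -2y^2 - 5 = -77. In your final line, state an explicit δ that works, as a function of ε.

Fix ε > 0. We want δ > 0 such that 0 < |y − 6| < δ implies |(-2y^2 - 5) + 77| < ε.
(-2y^2 - 5) + 77 = -2y^2 + 72 = (y − 6)(-2y - 12).
So |(-2y^2 - 5) + 77| = |y − 6|·|-2y - 12|.
Require δ ≤ 1. Then |y − 6| < 1 gives |y| < 7, and by the triangle inequality |-2y - 12| ≤ 2·7 + 12 = 26.
Hence |(-2y^2 - 5) + 77| ≤ 26|y − 6| < ε provided |y − 6| < ε/26.
Choosing δ = min(1, ε/26) ensures both conditions, hence |(-2y^2 - 5) + 77| < ε.

δ = min(1, ε/26)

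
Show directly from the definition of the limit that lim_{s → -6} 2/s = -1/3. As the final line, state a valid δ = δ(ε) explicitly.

Let ε > 0 be given. We seek δ > 0 such that 0 < |s + 6| < δ implies |2/s + 1/3| < ε.
|2/s + 1/3| = 2·|-6 − s|/(6·|s|) = 2|s + 6|/(6|s|).
Require δ ≤ 3 so that |s| > 6 − 3 = 3, hence 6|s| > 18.
Then |2/s + 1/3| < 2|s + 6|/18, which is < ε when |s + 6| < 9ε.
Take δ = min(3, 9ε). Then 0 < |s + 6| < δ gives both |s + 6| < 3 and |s + 6| < 9ε, so |2/s + 1/3| < ε.

δ = min(3, 9ε)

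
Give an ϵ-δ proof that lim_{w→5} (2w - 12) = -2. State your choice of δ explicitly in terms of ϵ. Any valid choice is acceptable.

δ = ϵ/2

Let ϵ > 0 be given. We need δ > 0 so that 0 < |w − 5| < δ implies |(2w - 12) + 2| < ϵ.
Since (2w - 12) + 2 = 2(w − 5), we have |(2w - 12) + 2| = 2|w − 5|.
So 2|w − 5| < ϵ exactly when |w − 5| < ϵ/2.
Take δ = ϵ/2. If 0 < |w − 5| < δ then |(2w - 12) + 2| = 2|w − 5| < 2·(ϵ/2) = ϵ.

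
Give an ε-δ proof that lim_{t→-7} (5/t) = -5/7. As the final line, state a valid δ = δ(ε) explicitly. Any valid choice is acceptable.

δ = min(7/2, (49/10)ε)

Fix ε > 0. We seek δ > 0 such that 0 < |t + 7| < δ implies |5/t + 5/7| < ε.
|5/t + 5/7| = 5·|-7 − t|/(7·|t|) = 5|t + 7|/(7|t|).
Restrict δ ≤ 7/2. Then |t + 7| < 7/2 gives |t| > 7/2, so 7|t| > 49/2.
Then |5/t + 5/7| < 5|t + 7|/(49/2), which is < ε when |t + 7| < (49/10)ε.
Take δ = min(7/2, (49/10)ε). Then 0 < |t + 7| < δ gives both |t + 7| < 7/2 and |t + 7| < (49/10)ε, so |5/t + 5/7| < ε.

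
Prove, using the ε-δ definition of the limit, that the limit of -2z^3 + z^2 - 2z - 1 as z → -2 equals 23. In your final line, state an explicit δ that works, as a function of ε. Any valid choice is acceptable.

δ = min(2, ε/64)

Let ε > 0. We want δ > 0 such that 0 < |z + 2| < δ implies |(-2z^3 + z^2 - 2z - 1) − 23| < ε.
(-2z^3 + z^2 - 2z - 1) − 23 = -2z^3 + z^2 - 2z - 24 = (z + 2)(-2z^2 + 5z - 12).
So |(-2z^3 + z^2 - 2z - 1) − 23| = |z + 2|·|-2z^2 + 5z - 12|.
Require δ ≤ 2. Then |z + 2| < 2 gives |z| < 4, and by the triangle inequality |-2z^2 + 5z - 12| ≤ 2·4^2 + 5·4 + 12 = 64.
Hence |(-2z^3 + z^2 - 2z - 1) − 23| ≤ 64|z + 2| < ε provided |z + 2| < ε/64.
Choosing δ = min(2, ε/64) ensures both conditions, hence |(-2z^3 + z^2 - 2z - 1) − 23| < ε.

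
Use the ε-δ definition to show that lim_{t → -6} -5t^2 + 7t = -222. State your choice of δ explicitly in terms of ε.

Let ε > 0 be given. We want δ > 0 such that 0 < |t + 6| < δ implies |(-5t^2 + 7t) + 222| < ε.
(-5t^2 + 7t) + 222 = -5t^2 + 7t + 222 = (t + 6)(-5t + 37).
So |(-5t^2 + 7t) + 222| = |t + 6|·|-5t + 37|.
Require δ ≤ 1. Then |t + 6| < 1 gives |t| < 7, and by the triangle inequality |-5t + 37| ≤ 5·7 + 37 = 72.
Hence |(-5t^2 + 7t) + 222| ≤ 72|t + 6| < ε provided |t + 6| < ε/72.
Take δ = min(1, ε/72). Then 0 < |t + 6| < δ gives both |t + 6| < 1 and |t + 6| < ε/72, so |(-5t^2 + 7t) + 222| < ε.

δ = min(1, ε/72)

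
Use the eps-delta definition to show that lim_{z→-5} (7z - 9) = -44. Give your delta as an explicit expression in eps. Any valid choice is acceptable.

delta = eps/7

Let eps > 0. We need delta > 0 so that 0 < |z + 5| < delta implies |(7z - 9) + 44| < eps.
Since (7z - 9) + 44 = 7(z + 5), we have |(7z - 9) + 44| = 7|z + 5|.
So 7|z + 5| < eps exactly when |z + 5| < eps/7.
Take delta = eps/7. If 0 < |z + 5| < delta then |(7z - 9) + 44| = 7|z + 5| < 7·(eps/7) = eps.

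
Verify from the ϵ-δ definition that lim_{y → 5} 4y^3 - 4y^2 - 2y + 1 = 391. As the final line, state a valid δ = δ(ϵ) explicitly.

Let ϵ > 0. We want δ > 0 such that 0 < |y − 5| < δ implies |(4y^3 - 4y^2 - 2y + 1) − 391| < ϵ.
(4y^3 - 4y^2 - 2y + 1) − 391 = 4y^3 - 4y^2 - 2y - 390 = (y − 5)(4y^2 + 16y + 78).
So |(4y^3 - 4y^2 - 2y + 1) − 391| = |y − 5|·|4y^2 + 16y + 78|.
Require δ ≤ 1. Then |y − 5| < 1 gives |y| < 6, and by the triangle inequality |4y^2 + 16y + 78| ≤ 4·6^2 + 16·6 + 78 = 318.
Hence |(4y^3 - 4y^2 - 2y + 1) − 391| ≤ 318|y − 5| < ϵ provided |y − 5| < ϵ/318.
Choosing δ = min(1, ϵ/318) ensures both conditions, hence |(4y^3 - 4y^2 - 2y + 1) − 391| < ϵ.

δ = min(1, ϵ/318)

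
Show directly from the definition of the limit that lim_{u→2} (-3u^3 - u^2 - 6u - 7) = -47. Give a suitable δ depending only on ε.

Suppose ε > 0. We want δ > 0 such that 0 < |u − 2| < δ implies |(-3u^3 - u^2 - 6u - 7) + 47| < ε.
(-3u^3 - u^2 - 6u - 7) + 47 = -3u^3 - u^2 - 6u + 40 = (u − 2)(-3u^2 - 7u - 20).
So |(-3u^3 - u^2 - 6u - 7) + 47| = |u − 2|·|-3u^2 - 7u - 20|.
Require δ ≤ 1. Then |u − 2| < 1 gives |u| < 3, and by the triangle inequality |-3u^2 - 7u - 20| ≤ 3·3^2 + 7·3 + 20 = 68.
Hence |(-3u^3 - u^2 - 6u - 7) + 47| ≤ 68|u − 2| < ε provided |u − 2| < ε/68.
Take δ = min(1, ε/68). Then 0 < |u − 2| < δ gives both |u − 2| < 1 and |u − 2| < ε/68, so |(-3u^3 - u^2 - 6u - 7) + 47| < ε.

δ = min(1, ε/68)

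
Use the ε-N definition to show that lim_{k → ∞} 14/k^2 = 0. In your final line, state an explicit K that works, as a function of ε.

K = (14/ε)^{1/2}

Let ε > 0. For k ≥ 1, |14/k^2 − 0| = 14/k^2.
14/k^2 < ε ⇔ k^2 > 14/ε ⇔ k > (14/ε)^{1/2}.
Take K = (14/ε)^{1/2}. Then k > K implies 14/k^2 < ε.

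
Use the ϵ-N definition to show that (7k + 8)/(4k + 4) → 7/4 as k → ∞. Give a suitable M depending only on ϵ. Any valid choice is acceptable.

Let ϵ > 0 be given. For k ≥ 1, |(7k + 8)/(4k + 4) − (7/4)| = |4|/(4(4k + 4)) = 4/(4(4k + 4)).
Since 4k + 4 ≥ 4k for k ≥ 1, this is ≤ 4/(4·4k) = (1/4)/k.
So |(7k + 8)/(4k + 4) − (7/4)| < ϵ whenever k > (1/4)/ϵ.
Take M = (1/4)/ϵ. If k > M then |(7k + 8)/(4k + 4) − (7/4)| ≤ (1/4)/k < ϵ.

M = (1/4)/ϵ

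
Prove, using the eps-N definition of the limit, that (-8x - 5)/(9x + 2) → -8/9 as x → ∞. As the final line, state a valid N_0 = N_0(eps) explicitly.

N_0 = (29/81)/eps

Let eps > 0 be given. We seek N_0 > 0 such that x > N_0 implies |(-8x - 5)/(9x + 2) + 8/9| < eps.
(-8x - 5)/(9x + 2) + 8/9 = (9(-8x - 5) − (-8)(9x + 2)) / (9(9x + 2)) = -29/(9(9x + 2)).
For x > 0 we have 9x + 2 > 9x, so |(-8x - 5)/(9x + 2) + 8/9| = 29/(9(9x + 2)) < 29/(9·9x) = (29/81)/x.
Thus |(-8x - 5)/(9x + 2) + 8/9| < eps whenever x > (29/81)/eps.
Take N_0 = (29/81)/eps. If x > N_0 then |(-8x - 5)/(9x + 2) + 8/9| < (29/81)/x < eps.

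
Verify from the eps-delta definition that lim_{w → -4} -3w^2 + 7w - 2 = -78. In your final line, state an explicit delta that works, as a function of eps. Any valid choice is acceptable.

Let eps > 0 be given. We want delta > 0 such that 0 < |w + 4| < delta implies |(-3w^2 + 7w - 2) + 78| < eps.
(-3w^2 + 7w - 2) + 78 = -3w^2 + 7w + 76 = (w + 4)(-3w + 19).
So |(-3w^2 + 7w - 2) + 78| = |w + 4|·|-3w + 19|.
Require delta ≤ 2. Then |w + 4| < 2 gives |w| < 6, and by the triangle inequality |-3w + 19| ≤ 3·6 + 19 = 37.
Hence |(-3w^2 + 7w - 2) + 78| ≤ 37|w + 4| < eps provided |w + 4| < eps/37.
Choosing delta = min(2, eps/37) ensures both conditions, hence |(-3w^2 + 7w - 2) + 78| < eps.

delta = min(2, eps/37)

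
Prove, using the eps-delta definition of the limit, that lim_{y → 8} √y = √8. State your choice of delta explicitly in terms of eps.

Let eps > 0 be given. We want delta > 0 such that 0 < |y − 8| < delta implies |√y − √8| < eps.
Multiplying by the conjugate, |√y − √8| = |y − 8|/(√y + √8).
Restrict delta ≤ 8 so that |y − 8| < 8 forces y > 0, and then √y + √8 > √8.
Hence |√y − √8| < |y − 8|/√8, which is < eps once |y − 8| < √8·eps.
Take delta = min(8, √8·eps). If 0 < |y − 8| < delta then y > 0 and |√y − √8| < |y − 8|/√8 < eps.

delta = min(8, √8·eps)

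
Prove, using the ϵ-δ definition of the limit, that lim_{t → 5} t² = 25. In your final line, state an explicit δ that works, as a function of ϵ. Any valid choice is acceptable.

Let ϵ > 0. We seek δ > 0 with 0 < |t − 5| < δ ⇒ |t² − 25| < ϵ.
Factor: t² − 25 = (t − 5)(t + 5), so |t² − 25| = |t − 5|·|t + 5|.
Impose δ ≤ 1 so that |t| < 6; then |t + 5| ≤ 11.
Hence |t² − 25| ≤ 11|t − 5|, which is < ϵ once |t − 5| < ϵ/11.
Take δ = min(1, ϵ/11). If 0 < |t − 5| < δ then both bounds hold and |t² − 25| ≤ 11|t − 5| < 11·(ϵ/11) = ϵ.

δ = min(1, ϵ/11)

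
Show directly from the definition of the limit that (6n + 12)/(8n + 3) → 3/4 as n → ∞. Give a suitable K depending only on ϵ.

K = (39/32)/ϵ

Suppose ϵ > 0. For n ≥ 1, |(6n + 12)/(8n + 3) − (3/4)| = |78|/(8(8n + 3)) = 78/(8(8n + 3)).
Since 8n + 3 ≥ 8n for n ≥ 1, this is ≤ 78/(8·8n) = (39/32)/n.
So |(6n + 12)/(8n + 3) − (3/4)| < ϵ whenever n > (39/32)/ϵ.
Take K = (39/32)/ϵ. If n > K then |(6n + 12)/(8n + 3) − (3/4)| ≤ (39/32)/n < ϵ.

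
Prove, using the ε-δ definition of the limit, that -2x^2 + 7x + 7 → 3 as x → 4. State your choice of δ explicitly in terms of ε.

δ = min(1, ε/11)

Fix ε > 0. We want δ > 0 such that 0 < |x − 4| < δ implies |(-2x^2 + 7x + 7) − 3| < ε.
(-2x^2 + 7x + 7) − 3 = -2x^2 + 7x + 4 = (x − 4)(-2x - 1).
So |(-2x^2 + 7x + 7) − 3| = |x − 4|·|-2x - 1|.
Assume first that |x − 4| < 1, so |x| < 5. Then |-2x - 1| ≤ 2·5 + 1 = 11.
Hence |(-2x^2 + 7x + 7) − 3| ≤ 11|x − 4| < ε provided |x − 4| < ε/11.
Choosing δ = min(1, ε/11) ensures both conditions, hence |(-2x^2 + 7x + 7) − 3| < ε.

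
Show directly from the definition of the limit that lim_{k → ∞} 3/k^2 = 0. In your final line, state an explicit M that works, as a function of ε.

M = (3/ε)^{1/2}

Let ε > 0 be given. For k ≥ 1, |3/k^2 − 0| = 3/k^2.
3/k^2 < ε ⇔ k^2 > 3/ε ⇔ k > (3/ε)^{1/2}.
Take M = (3/ε)^{1/2}. Then k > M implies 3/k^2 < ε.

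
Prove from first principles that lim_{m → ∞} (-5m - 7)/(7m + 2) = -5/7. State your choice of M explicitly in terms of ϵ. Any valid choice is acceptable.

M = (39/49)/ϵ

Fix ϵ > 0. For m ≥ 1, |(-5m - 7)/(7m + 2) + 5/7| = |-39|/(7(7m + 2)) = 39/(7(7m + 2)).
Since 7m + 2 ≥ 7m for m ≥ 1, this is ≤ 39/(7·7m) = (39/49)/m.
So |(-5m - 7)/(7m + 2) + 5/7| < ϵ whenever m > (39/49)/ϵ.
Take M = (39/49)/ϵ. If m > M then |(-5m - 7)/(7m + 2) + 5/7| ≤ (39/49)/m < ϵ.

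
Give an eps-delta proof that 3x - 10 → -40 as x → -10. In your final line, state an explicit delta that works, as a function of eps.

Fix eps > 0. We need delta > 0 so that 0 < |x + 10| < delta implies |(3x - 10) + 40| < eps.
|(3x - 10) + 40| = |3x + 30| = 3|x + 10|.
Thus it suffices that |x + 10| < eps/3.
Choosing delta = eps/3 gives |(3x - 10) + 40| = 3|x + 10| < eps whenever |x + 10| < delta.

delta = eps/3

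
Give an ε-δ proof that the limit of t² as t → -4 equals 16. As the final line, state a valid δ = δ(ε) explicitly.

Suppose ε > 0. We seek δ > 0 with 0 < |t + 4| < δ ⇒ |t² − 16| < ε.
Factor: t² − 16 = (t + 4)(t - 4), so |t² − 16| = |t + 4|·|t - 4|.
Impose δ ≤ 1 so that |t| < 5; then |t - 4| ≤ 9.
Hence |t² − 16| ≤ 9|t + 4|, which is < ε once |t + 4| < ε/9.
Take δ = min(1, ε/9). If 0 < |t + 4| < δ then both bounds hold and |t² − 16| ≤ 9|t + 4| < 9·(ε/9) = ε.

δ = min(1, ε/9)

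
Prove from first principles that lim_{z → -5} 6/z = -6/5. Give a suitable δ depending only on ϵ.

δ = min(5/2, (25/12)ϵ)

Let ϵ > 0. We seek δ > 0 such that 0 < |z + 5| < δ implies |6/z + 6/5| < ϵ.
|6/z + 6/5| = 6·|-5 − z|/(5·|z|) = 6|z + 5|/(5|z|).
Restrict δ ≤ 5/2. Then |z + 5| < 5/2 gives |z| > 5/2, so 5|z| > 25/2.
Then |6/z + 6/5| < 6|z + 5|/(25/2), which is < ϵ when |z + 5| < (25/12)ϵ.
Take δ = min(5/2, (25/12)ϵ). Then 0 < |z + 5| < δ gives both |z + 5| < 5/2 and |z + 5| < (25/12)ϵ, so |6/z + 6/5| < ϵ.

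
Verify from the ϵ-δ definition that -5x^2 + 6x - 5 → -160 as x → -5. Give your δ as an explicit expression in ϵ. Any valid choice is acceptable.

δ = min(1, ϵ/61)

Suppose ϵ > 0. We want δ > 0 such that 0 < |x + 5| < δ implies |(-5x^2 + 6x - 5) + 160| < ϵ.
(-5x^2 + 6x - 5) + 160 = -5x^2 + 6x + 155 = (x + 5)(-5x + 31).
So |(-5x^2 + 6x - 5) + 160| = |x + 5|·|-5x + 31|.
Require δ ≤ 1. Then |x + 5| < 1 gives |x| < 6, and by the triangle inequality |-5x + 31| ≤ 5·6 + 31 = 61.
Hence |(-5x^2 + 6x - 5) + 160| ≤ 61|x + 5| < ϵ provided |x + 5| < ϵ/61.
Take δ = min(1, ϵ/61). Then 0 < |x + 5| < δ gives both |x + 5| < 1 and |x + 5| < ϵ/61, so |(-5x^2 + 6x - 5) + 160| < ϵ.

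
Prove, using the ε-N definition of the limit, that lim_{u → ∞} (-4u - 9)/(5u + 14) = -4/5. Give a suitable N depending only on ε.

N = (11/25)/ε

Let ε > 0 be given. We seek N > 0 such that u > N implies |(-4u - 9)/(5u + 14) + 4/5| < ε.
(-4u - 9)/(5u + 14) + 4/5 = (5(-4u - 9) − (-4)(5u + 14)) / (5(5u + 14)) = 11/(5(5u + 14)).
For u > 0 we have 5u + 14 > 5u, so |(-4u - 9)/(5u + 14) + 4/5| = 11/(5(5u + 14)) < 11/(5·5u) = (11/25)/u.
Thus |(-4u - 9)/(5u + 14) + 4/5| < ε whenever u > (11/25)/ε.
Take N = (11/25)/ε. If u > N then |(-4u - 9)/(5u + 14) + 4/5| < (11/25)/u < ε.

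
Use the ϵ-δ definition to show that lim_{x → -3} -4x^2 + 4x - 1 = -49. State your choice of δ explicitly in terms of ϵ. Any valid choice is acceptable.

Let ϵ > 0. We want δ > 0 such that 0 < |x + 3| < δ implies |(-4x^2 + 4x - 1) + 49| < ϵ.
(-4x^2 + 4x - 1) + 49 = -4x^2 + 4x + 48 = (x + 3)(-4x + 16).
So |(-4x^2 + 4x - 1) + 49| = |x + 3|·|-4x + 16|.
Assume first that |x + 3| < 1, so |x| < 4. Then |-4x + 16| ≤ 4·4 + 16 = 32.
Hence |(-4x^2 + 4x - 1) + 49| ≤ 32|x + 3| < ϵ provided |x + 3| < ϵ/32.
Take δ = min(1, ϵ/32). Then 0 < |x + 3| < δ gives both |x + 3| < 1 and |x + 3| < ϵ/32, so |(-4x^2 + 4x - 1) + 49| < ϵ.

δ = min(1, ϵ/32)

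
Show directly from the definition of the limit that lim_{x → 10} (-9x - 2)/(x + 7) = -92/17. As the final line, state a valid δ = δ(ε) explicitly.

δ = min(17/2, (289/122)ε)

Fix ε > 0. We want δ > 0 with 0 < |x − 10| < δ ⇒ |(-9x - 2)/(x + 7) + 92/17| < ε.
Combining over a common denominator, (-9x - 2)/(x + 7) + 92/17 = [(-9x - 2)·17 − (-92)·(x + 7)] / [17·(x + 7)] = -61(x − 10) / (17(x + 7)).
So |(-9x - 2)/(x + 7) + 92/17| = 61|x − 10| / (17·|x + 7|).
Require δ ≤ 17/2, so |x + 7| ≥ |17| − |x − 10| > 17 − 17/2 = 17/2.
Hence |(-9x - 2)/(x + 7) + 92/17| < 61|x − 10|/(17·(17/2)) = (122/289)|x − 10|, which is < ε once |x − 10| < (289/122)ε.
Take δ = min(17/2, (289/122)ε). Then 0 < |x − 10| < δ forces both bounds, so |(-9x - 2)/(x + 7) + 92/17| < ε.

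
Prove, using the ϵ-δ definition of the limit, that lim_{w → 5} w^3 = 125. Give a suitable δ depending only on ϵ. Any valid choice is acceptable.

δ = min(1, ϵ/91)

Let ϵ > 0 be given. We seek δ > 0 with 0 < |w − 5| < δ ⇒ |w^3 − 125| < ϵ.
Factor: w^3 − 125 = (w − 5)(w^2 + 5w + 25), so |w^3 − 125| = |w − 5|·|w^2 + 5w + 25|.
Restrict δ ≤ 1. Then |w − 5| < 1 gives |w| < 6, so by the triangle inequality |w^2 + 5w + 25| ≤ 6^2 + 5·6 + 25 = 91.
Hence |w^3 − 125| ≤ 91|w − 5|, which is < ϵ once |w − 5| < ϵ/91.
Take δ = min(1, ϵ/91). If 0 < |w − 5| < δ then both bounds hold and |w^3 − 125| ≤ 91|w − 5| < 91·(ϵ/91) = ϵ.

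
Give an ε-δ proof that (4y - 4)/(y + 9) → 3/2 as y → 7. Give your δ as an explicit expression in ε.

δ = min(8, (16/5)ε)

Let ε > 0. We want δ > 0 with 0 < |y − 7| < δ ⇒ |(4y - 4)/(y + 9) − (3/2)| < ε.
Combining over a common denominator, (4y - 4)/(y + 9) − (3/2) = [(4y - 4)·16 − 24·(y + 9)] / [16·(y + 9)] = 40(y − 7) / (16(y + 9)).
So |(4y - 4)/(y + 9) − (3/2)| = 40|y − 7| / (16·|y + 9|).
Restrict δ ≤ 8. Then |y − 7| < 8 gives |y + 9| = |(y − 7) + 16| ≥ 16 − 8 = 8.
Hence |(4y - 4)/(y + 9) − (3/2)| < 40|y − 7|/(16·8) = (5/16)|y − 7|, which is < ε once |y − 7| < (16/5)ε.
Take δ = min(8, (16/5)ε). Then 0 < |y − 7| < δ forces both bounds, so |(4y - 4)/(y + 9) − (3/2)| < ε.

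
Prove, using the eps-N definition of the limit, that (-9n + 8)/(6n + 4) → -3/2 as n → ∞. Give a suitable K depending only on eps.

Suppose eps > 0. For n ≥ 1, |(-9n + 8)/(6n + 4) + 3/2| = |84|/(6(6n + 4)) = 84/(6(6n + 4)).
Since 6n + 4 ≥ 6n for n ≥ 1, this is ≤ 84/(6·6n) = (7/3)/n.
So |(-9n + 8)/(6n + 4) + 3/2| < eps whenever n > (7/3)/eps.
Take K = (7/3)/eps. If n > K then |(-9n + 8)/(6n + 4) + 3/2| ≤ (7/3)/n < eps.

K = (7/3)/eps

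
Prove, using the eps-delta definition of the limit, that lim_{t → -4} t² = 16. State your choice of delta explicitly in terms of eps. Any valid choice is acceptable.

delta = min(1, eps/9)

Fix eps > 0. We seek delta > 0 with 0 < |t + 4| < delta ⇒ |t² − 16| < eps.
Factor: t² − 16 = (t + 4)(t - 4), so |t² − 16| = |t + 4|·|t - 4|.
Restrict delta ≤ 1. Then |t + 4| < 1 gives |t| < 5, so by the triangle inequality |t - 4| ≤ 5 + 4 = 9.
Hence |t² − 16| ≤ 9|t + 4|, which is < eps once |t + 4| < eps/9.
Take delta = min(1, eps/9). If 0 < |t + 4| < delta then both bounds hold and |t² − 16| ≤ 9|t + 4| < 9·(eps/9) = eps.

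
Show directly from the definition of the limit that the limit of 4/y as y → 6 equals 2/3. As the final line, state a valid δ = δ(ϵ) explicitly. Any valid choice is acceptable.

δ = min(3, (9/2)ϵ)

Let ϵ > 0. We seek δ > 0 such that 0 < |y − 6| < δ implies |4/y − (2/3)| < ϵ.
|4/y − (2/3)| = 4·|6 − y|/(6·|y|) = 4|y − 6|/(6|y|).
Require δ ≤ 3 so that |y| > 6 − 3 = 3, hence 6|y| > 18.
Then |4/y − (2/3)| < 4|y − 6|/18, which is < ϵ when |y − 6| < (9/2)ϵ.
Take δ = min(3, (9/2)ϵ). Then 0 < |y − 6| < δ gives both |y − 6| < 3 and |y − 6| < (9/2)ϵ, so |4/y − (2/3)| < ϵ.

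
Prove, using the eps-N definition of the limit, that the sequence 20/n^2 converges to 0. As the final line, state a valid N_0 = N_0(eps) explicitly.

N_0 = (20/eps)^{1/2}

Suppose eps > 0. For n ≥ 1, |20/n^2 − 0| = 20/n^2.
20/n^2 < eps ⇔ n^2 > 20/eps ⇔ n > (20/eps)^{1/2}.
Take N_0 = (20/eps)^{1/2}. Then n > N_0 implies 20/n^2 < eps.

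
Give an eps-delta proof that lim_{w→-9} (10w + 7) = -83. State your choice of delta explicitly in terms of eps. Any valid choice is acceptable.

delta = eps/10

Let eps > 0 be given. We need delta > 0 so that 0 < |w + 9| < delta implies |(10w + 7) + 83| < eps.
Since (10w + 7) + 83 = 10(w + 9), we have |(10w + 7) + 83| = 10|w + 9|.
So 10|w + 9| < eps exactly when |w + 9| < eps/10.
Choosing delta = eps/10 gives |(10w + 7) + 83| = 10|w + 9| < eps whenever |w + 9| < delta.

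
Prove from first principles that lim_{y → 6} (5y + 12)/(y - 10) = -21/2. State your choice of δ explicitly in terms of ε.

Fix ε > 0. We want δ > 0 with 0 < |y − 6| < δ ⇒ |(5y + 12)/(y - 10) + 21/2| < ε.
Combining over a common denominator, (5y + 12)/(y - 10) + 21/2 = [(5y + 12)·(-4) − 42·(y - 10)] / [(-4)·(y - 10)] = -62(y − 6) / ((-4)(y - 10)).
So |(5y + 12)/(y - 10) + 21/2| = 62|y − 6| / (4·|y − 10|).
Restrict δ ≤ 2. Then |y − 6| < 2 gives |y − 10| = |(y − 6) + (-4)| ≥ 4 − 2 = 2.
Hence |(5y + 12)/(y - 10) + 21/2| < 62|y − 6|/(4·2) = (31/4)|y − 6|, which is < ε once |y − 6| < (4/31)ε.
Take δ = min(2, (4/31)ε). Then 0 < |y − 6| < δ forces both bounds, so |(5y + 12)/(y - 10) + 21/2| < ε.

δ = min(2, (4/31)ε)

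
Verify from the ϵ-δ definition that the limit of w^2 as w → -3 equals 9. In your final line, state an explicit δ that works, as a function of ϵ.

δ = min(1, ϵ/7)

Fix ϵ > 0. We seek δ > 0 with 0 < |w + 3| < δ ⇒ |w^2 − 9| < ϵ.
Factor: w^2 − 9 = (w + 3)(w - 3), so |w^2 − 9| = |w + 3|·|w - 3|.
Restrict δ ≤ 1. Then |w + 3| < 1 gives |w| < 4, so by the triangle inequality |w - 3| ≤ 4 + 3 = 7.
Hence |w^2 − 9| ≤ 7|w + 3|, which is < ϵ once |w + 3| < ϵ/7.
Take δ = min(1, ϵ/7). If 0 < |w + 3| < δ then both bounds hold and |w^2 − 9| ≤ 7|w + 3| < 7·(ϵ/7) = ϵ.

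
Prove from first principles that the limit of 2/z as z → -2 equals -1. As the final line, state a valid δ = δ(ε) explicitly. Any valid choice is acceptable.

Let ε > 0. We seek δ > 0 such that 0 < |z + 2| < δ implies |2/z + 1| < ε.
|2/z + 1| = 2·|-2 − z|/(2·|z|) = 2|z + 2|/(2|z|).
Restrict δ ≤ 1. Then |z + 2| < 1 gives |z| > 1, so 2|z| > 2.
Then |2/z + 1| < 2|z + 2|/2, which is < ε when |z + 2| < ε.
Take δ = min(1, ε). Then 0 < |z + 2| < δ gives both |z + 2| < 1 and |z + 2| < ε, so |2/z + 1| < ε.

δ = min(1, ε)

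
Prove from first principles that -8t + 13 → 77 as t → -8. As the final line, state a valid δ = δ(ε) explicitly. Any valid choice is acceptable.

δ = ε/8

Suppose ε > 0. We need δ > 0 so that 0 < |t + 8| < δ implies |(-8t + 13) − 77| < ε.
|(-8t + 13) − 77| = |-8t - 64| = 8|t + 8|.
So 8|t + 8| < ε exactly when |t + 8| < ε/8.
Take δ = ε/8. If 0 < |t + 8| < δ then |(-8t + 13) − 77| = 8|t + 8| < 8·(ε/8) = ε.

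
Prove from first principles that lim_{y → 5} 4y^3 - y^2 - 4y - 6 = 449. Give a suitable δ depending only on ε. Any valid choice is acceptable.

δ = min(1, ε/349)

Let ε > 0. We want δ > 0 such that 0 < |y − 5| < δ implies |(4y^3 - y^2 - 4y - 6) − 449| < ε.
(4y^3 - y^2 - 4y - 6) − 449 = 4y^3 - y^2 - 4y - 455 = (y − 5)(4y^2 + 19y + 91).
So |(4y^3 - y^2 - 4y - 6) − 449| = |y − 5|·|4y^2 + 19y + 91|.
Assume first that |y − 5| < 1, so |y| < 6. Then |4y^2 + 19y + 91| ≤ 4·6^2 + 19·6 + 91 = 349.
Hence |(4y^3 - y^2 - 4y - 6) − 449| ≤ 349|y − 5| < ε provided |y − 5| < ε/349.
Take δ = min(1, ε/349). Then 0 < |y − 5| < δ gives both |y − 5| < 1 and |y − 5| < ε/349, so |(4y^3 - y^2 - 4y - 6) − 449| < ε.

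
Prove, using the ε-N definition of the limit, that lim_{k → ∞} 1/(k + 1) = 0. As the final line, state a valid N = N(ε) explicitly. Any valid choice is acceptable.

Let ε > 0 be given. For k ≥ 1, |1/(k + 1) − 0| = 1/(k + 1) ≤ 1/k.
We need 1/k < ε, i.e. k > 1/ε.
Take N = 1/ε. If k > N then |1/(k + 1)| ≤ 1/k < ε.

N = 1/ε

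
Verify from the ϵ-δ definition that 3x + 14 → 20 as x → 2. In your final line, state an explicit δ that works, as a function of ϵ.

Let ϵ > 0. We need δ > 0 so that 0 < |x − 2| < δ implies |(3x + 14) − 20| < ϵ.
|(3x + 14) − 20| = |3x - 6| = 3|x − 2|.
Thus it suffices that |x − 2| < ϵ/3.
Take δ = ϵ/3. If 0 < |x − 2| < δ then |(3x + 14) − 20| = 3|x − 2| < 3·(ϵ/3) = ϵ.

δ = ϵ/3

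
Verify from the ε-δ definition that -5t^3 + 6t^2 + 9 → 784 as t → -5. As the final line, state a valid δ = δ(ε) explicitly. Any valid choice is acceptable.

δ = min(1, ε/521)

Let ε > 0 be given. We want δ > 0 such that 0 < |t + 5| < δ implies |(-5t^3 + 6t^2 + 9) − 784| < ε.
(-5t^3 + 6t^2 + 9) − 784 = -5t^3 + 6t^2 - 775 = (t + 5)(-5t^2 + 31t - 155).
So |(-5t^3 + 6t^2 + 9) − 784| = |t + 5|·|-5t^2 + 31t - 155|.
Require δ ≤ 1. Then |t + 5| < 1 gives |t| < 6, and by the triangle inequality |-5t^2 + 31t - 155| ≤ 5·6^2 + 31·6 + 155 = 521.
Hence |(-5t^3 + 6t^2 + 9) − 784| ≤ 521|t + 5| < ε provided |t + 5| < ε/521.
Take δ = min(1, ε/521). Then 0 < |t + 5| < δ gives both |t + 5| < 1 and |t + 5| < ε/521, so |(-5t^3 + 6t^2 + 9) − 784| < ε.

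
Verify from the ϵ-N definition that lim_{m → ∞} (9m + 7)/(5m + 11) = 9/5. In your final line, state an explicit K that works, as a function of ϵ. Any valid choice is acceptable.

K = (64/25)/ϵ

Suppose ϵ > 0. For m ≥ 1, |(9m + 7)/(5m + 11) − (9/5)| = |-64|/(5(5m + 11)) = 64/(5(5m + 11)).
Since 5m + 11 ≥ 5m for m ≥ 1, this is ≤ 64/(5·5m) = (64/25)/m.
So |(9m + 7)/(5m + 11) − (9/5)| < ϵ whenever m > (64/25)/ϵ.
Take K = (64/25)/ϵ. If m > K then |(9m + 7)/(5m + 11) − (9/5)| ≤ (64/25)/m < ϵ.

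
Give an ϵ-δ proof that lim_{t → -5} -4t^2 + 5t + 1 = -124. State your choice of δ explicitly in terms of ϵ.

δ = min(2, ϵ/53)

Fix ϵ > 0. We want δ > 0 such that 0 < |t + 5| < δ implies |(-4t^2 + 5t + 1) + 124| < ϵ.
(-4t^2 + 5t + 1) + 124 = -4t^2 + 5t + 125 = (t + 5)(-4t + 25).
So |(-4t^2 + 5t + 1) + 124| = |t + 5|·|-4t + 25|.
Require δ ≤ 2. Then |t + 5| < 2 gives |t| < 7, and by the triangle inequality |-4t + 25| ≤ 4·7 + 25 = 53.
Hence |(-4t^2 + 5t + 1) + 124| ≤ 53|t + 5| < ϵ provided |t + 5| < ϵ/53.
Choosing δ = min(2, ϵ/53) ensures both conditions, hence |(-4t^2 + 5t + 1) + 124| < ϵ.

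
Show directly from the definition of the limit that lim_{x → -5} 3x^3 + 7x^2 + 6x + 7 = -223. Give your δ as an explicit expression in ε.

δ = min(1, ε/202)

Fix ε > 0. We want δ > 0 such that 0 < |x + 5| < δ implies |(3x^3 + 7x^2 + 6x + 7) + 223| < ε.
(3x^3 + 7x^2 + 6x + 7) + 223 = 3x^3 + 7x^2 + 6x + 230 = (x + 5)(3x^2 - 8x + 46).
So |(3x^3 + 7x^2 + 6x + 7) + 223| = |x + 5|·|3x^2 - 8x + 46|.
Assume first that |x + 5| < 1, so |x| < 6. Then |3x^2 - 8x + 46| ≤ 3·6^2 + 8·6 + 46 = 202.
Hence |(3x^3 + 7x^2 + 6x + 7) + 223| ≤ 202|x + 5| < ε provided |x + 5| < ε/202.
Take δ = min(1, ε/202). Then 0 < |x + 5| < δ gives both |x + 5| < 1 and |x + 5| < ε/202, so |(3x^3 + 7x^2 + 6x + 7) + 223| < ε.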